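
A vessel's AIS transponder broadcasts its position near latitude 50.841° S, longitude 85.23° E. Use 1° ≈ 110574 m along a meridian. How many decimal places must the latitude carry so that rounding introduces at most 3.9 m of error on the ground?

5 decimal places

One degree of latitude covers 110574 m.
N decimal places → at most half a unit in the last place, 0.5 × 10⁻ᴺ° = 110574/2 × 10⁻ᴺ m.
Setting 55287 × 10⁻ᴺ ≤ 3.9 gives 10ᴺ ≥ 1.418e+04, i.e. N ≥ 4.15.
N = 4 would give 5.53 m (too coarse); N = 5 gives 0.553 m ≤ 3.9 m.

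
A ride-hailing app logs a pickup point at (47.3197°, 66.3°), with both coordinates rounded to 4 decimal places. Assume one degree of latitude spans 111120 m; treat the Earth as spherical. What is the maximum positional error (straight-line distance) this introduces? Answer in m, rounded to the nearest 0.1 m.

6.7 m

Rounding to 4 decimal places leaves each coordinate within ±5e-05° of the true value.
N–S: 5e-05° × 111120 m/° = 5.556 m.
East–west component at 47.3197°: 5e-05° × 111120 × cos 47.3197° ≈ 5e-05 × 75329 ≈ 3.76645 m.
Worst case both components are at the extreme and orthogonal: √(5.556² + 3.76645²) ≈ 6.71232 m.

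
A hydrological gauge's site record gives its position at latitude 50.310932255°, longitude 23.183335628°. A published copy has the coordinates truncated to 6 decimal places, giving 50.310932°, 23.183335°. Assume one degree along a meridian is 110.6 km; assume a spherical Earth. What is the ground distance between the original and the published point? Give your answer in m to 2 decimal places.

Δlat = 50.310932255 − 50.310932 = +0.000000255°; Δlon = 23.183335628 − 23.183335 = +0.000000628°.
N–S: 0.000000255° × 110600 m/° = 0.028203 m.
East–west at this latitude: 0.000000628° × 110600 × cos 50.3109° ≈ 0.000000628 × 70631.5 = 0.0443566 m.
Distance: √(0.028203² + 0.0443566²) ≈ 0.0525634 m.

0.05 m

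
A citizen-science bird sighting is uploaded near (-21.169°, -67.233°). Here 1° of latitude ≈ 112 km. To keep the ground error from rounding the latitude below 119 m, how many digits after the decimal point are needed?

One degree of latitude covers 112000 m.
Rounding to N decimal places gives at most 0.5 × 10⁻ᴺ degrees of error, i.e. 0.5 × 10⁻ᴺ × 112000 m.
Need 0.5 × 112000 × 10⁻ᴺ ≤ 119 → 10⁻ᴺ ≤ 2.125e-03, so N ≥ 2.67.
N = 2 would give 560 m (too coarse); N = 3 gives 56 m ≤ 119 m.

3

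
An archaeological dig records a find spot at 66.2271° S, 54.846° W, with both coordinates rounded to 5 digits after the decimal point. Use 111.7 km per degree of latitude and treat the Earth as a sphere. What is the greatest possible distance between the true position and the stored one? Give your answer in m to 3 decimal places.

Rounding to 5 decimal places leaves each coordinate within ±5e-06° of the true value.
Latitude error → 5e-06 × 111700 = 0.5585 m along the meridian.
Longitude error → 5e-06 × 111700 × cos 66.2271° = 5e-06 × 111700 × 0.4031 ≈ 0.225138 m.
Worst case both components are at the extreme and orthogonal: √(0.5585² + 0.225138²) ≈ 0.602171 m.

0.602 m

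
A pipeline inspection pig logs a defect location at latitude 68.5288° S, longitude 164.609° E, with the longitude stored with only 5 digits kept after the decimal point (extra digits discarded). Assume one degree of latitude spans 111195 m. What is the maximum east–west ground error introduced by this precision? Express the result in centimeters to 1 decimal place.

Truncating at 5 decimal places can drop up to a full unit in the last place, so the longitude may be off by as much as 1e-05°.
Parallels shrink by cos φ, so at 68.5288° a degree of longitude is 111195 × 0.3660 ≈ 40701.1 m.
Maximum E–W displacement: 1e-05 × 40701.1 = 0.407011 m.
That is 0.407011 m = 40.701 cm.

40.7 centimeters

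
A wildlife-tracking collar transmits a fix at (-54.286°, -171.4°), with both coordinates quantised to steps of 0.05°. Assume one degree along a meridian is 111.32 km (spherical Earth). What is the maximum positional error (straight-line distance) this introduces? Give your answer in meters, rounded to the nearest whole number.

With a 0.05° grid the true value lies within half a step, ±0.05°/2 = ±0.025°, of the stored one.
North–south component: 0.025° × 111320 = 2783 m.
Longitude error → 0.025 × 111320 × cos 54.286° = 0.025 × 111320 × 0.5837 ≈ 1624.55 m.
Combining orthogonally: (2783² + 1624.55²)^½ ≈ 3222.46 m.

3222 meters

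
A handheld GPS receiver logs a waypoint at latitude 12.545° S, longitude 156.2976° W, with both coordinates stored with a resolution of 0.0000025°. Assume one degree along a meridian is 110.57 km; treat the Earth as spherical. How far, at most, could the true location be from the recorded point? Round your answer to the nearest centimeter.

With a 0.0000025° grid the true value lies within half a step, ±0.0000025°/2 = ±1.25e-06°, of the stored one.
Latitude error → 1.25e-06 × 110570 = 0.138212 m along the meridian.
East–west component at 12.545°: 1.25e-06° × 110570 × cos 12.545° ≈ 1.25e-06 × 107930 ≈ 0.134913 m.
Combining orthogonally: (0.138212² + 0.134913²)^½ ≈ 0.193143 m.
That is 0.193143 m = 19.314 cm.

19 centimeters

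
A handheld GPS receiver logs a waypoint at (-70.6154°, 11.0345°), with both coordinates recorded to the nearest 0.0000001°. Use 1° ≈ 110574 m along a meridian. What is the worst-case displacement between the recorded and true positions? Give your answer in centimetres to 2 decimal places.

Rounding to 7 decimal places leaves each coordinate within ±5e-08° of the true value.
North–south component: 5e-08° × 110574 = 0.0055287 m.
Longitude error → 5e-08 × 110574 × cos 70.6154° = 5e-08 × 110574 × 0.3319 ≈ 0.00183502 m.
Combining orthogonally: (0.0055287² + 0.00183502²)^½ ≈ 0.00582527 m.
That is 0.00582527 m = 0.58253 cm.

0.58 centimetres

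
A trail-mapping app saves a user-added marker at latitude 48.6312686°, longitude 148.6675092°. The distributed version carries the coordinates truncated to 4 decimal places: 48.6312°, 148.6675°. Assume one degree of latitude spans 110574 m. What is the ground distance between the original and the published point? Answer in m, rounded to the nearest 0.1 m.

7.6 m

The latitude changed by +0.0000686° and the longitude by +0.0000092°.
North–south shift: 0.0000686 × 110574 = 7.58538 m.
E–W at 48.6312°: 0.0000092° × 110574 × cos 48.6312° = 0.0000092 × 110574 × 0.6609 ≈ 0.672324 m.
Hypotenuse of the two orthogonal shifts: √(7.58538² + 0.672324²) = 7.61511 m.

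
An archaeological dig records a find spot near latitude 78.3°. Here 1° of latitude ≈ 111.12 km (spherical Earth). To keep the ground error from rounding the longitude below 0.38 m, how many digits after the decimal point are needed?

5 decimal places

At 78.3° one degree of longitude covers 111120 × cos 78.3° ≈ 111120 × 0.2028 ≈ 22533.7 m.
Rounding to N decimal places gives at most 0.5 × 10⁻ᴺ degrees of error, i.e. 0.5 × 10⁻ᴺ × 22533.7 m.
Need 0.5 × 22533.7 × 10⁻ᴺ ≤ 0.38 → 10⁻ᴺ ≤ 3.373e-05, so N ≥ 4.47.
At 4 places the error can reach 1.13 m, but 5 places keeps it to 0.113 m.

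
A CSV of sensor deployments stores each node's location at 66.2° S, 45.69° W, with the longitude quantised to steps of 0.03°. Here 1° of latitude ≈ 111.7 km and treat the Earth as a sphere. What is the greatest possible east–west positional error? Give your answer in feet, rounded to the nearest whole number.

2218 feet

With a 0.03° grid the true value lies within half a step, ±0.03°/2 = ±0.015°, of the stored one.
Parallels shrink by cos φ, so at 66.2° a degree of longitude is 111700 × 0.4035 ≈ 45076 m.
East–west error: 0.015° × 45076 m/° ≈ 676.14 m.
In feet: 676.14 m ÷ 0.3048 ≈ 2218.3 ft.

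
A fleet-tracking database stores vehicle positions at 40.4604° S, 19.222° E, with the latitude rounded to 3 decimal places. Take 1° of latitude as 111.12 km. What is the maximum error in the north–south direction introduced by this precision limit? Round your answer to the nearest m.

Rounding to 3 decimal places leaves the latitude within ±0.0005° of the true value.
So the N–S error is at most 0.0005 × 111120 = 55.56 m.

56 m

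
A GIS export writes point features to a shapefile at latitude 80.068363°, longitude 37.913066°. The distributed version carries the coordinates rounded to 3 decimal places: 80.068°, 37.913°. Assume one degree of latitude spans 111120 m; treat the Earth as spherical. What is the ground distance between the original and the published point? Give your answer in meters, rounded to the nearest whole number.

Δlat = 80.068363 − 80.068 = +0.000363°; Δlon = 37.913066 − 37.913 = +0.000066°.
North–south shift: 0.000363 × 111120 = 40.3366 m.
E–W at 80.068°: 0.000066° × 111120 × cos 80.068° = 0.000066 × 111120 × 0.1725 ≈ 1.26495 m.
Hypotenuse of the two orthogonal shifts: √(40.3366² + 1.26495²) = 40.3564 m.

40 meters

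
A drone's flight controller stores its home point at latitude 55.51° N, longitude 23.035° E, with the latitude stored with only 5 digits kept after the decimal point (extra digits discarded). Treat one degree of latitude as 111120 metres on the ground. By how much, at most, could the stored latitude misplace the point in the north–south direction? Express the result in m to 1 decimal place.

Truncating at 5 decimal places can drop up to a full unit in the last place, so the latitude may be off by as much as 1e-05°.
Along the meridian that is 1e-05° × 111120 m/° = 1.1112 m.

1.1 m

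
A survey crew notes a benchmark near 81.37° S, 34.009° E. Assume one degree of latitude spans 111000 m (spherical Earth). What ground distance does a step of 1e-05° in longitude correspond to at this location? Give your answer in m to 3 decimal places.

0.167 m

1e-05° of longitude at 81.37° is 1e-05 × 111000 × cos 81.37° ≈ 1e-05 × 16655.9 = 0.166559 m.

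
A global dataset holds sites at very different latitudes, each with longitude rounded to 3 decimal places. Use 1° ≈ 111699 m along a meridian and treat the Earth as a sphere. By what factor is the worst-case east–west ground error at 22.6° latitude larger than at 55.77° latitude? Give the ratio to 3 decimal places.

1.641

Rounding to 3 decimal places leaves the longitude within ±0.0005° of the true value.
At 22.6°: 0.0005° × 111699 × cos 22.6° = 0.0005 × 111699 × 0.9232 ≈ 51.561 m.
At 55.77°: 0.0005° × 111699 × cos 55.77° = 0.0005 × 111699 × 0.5625 ≈ 31.416 m.
Ratio: 51.561 / 31.416 = cos 22.6° / cos 55.77° ≈ 1.6412.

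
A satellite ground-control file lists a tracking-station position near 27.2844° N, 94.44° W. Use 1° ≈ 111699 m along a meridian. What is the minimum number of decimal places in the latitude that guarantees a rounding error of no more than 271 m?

3

One degree of latitude covers 111699 m.
N decimal places → at most half a unit in the last place, 0.5 × 10⁻ᴺ° = 111699/2 × 10⁻ᴺ m.
Setting 55849.5 × 10⁻ᴺ ≤ 271 gives 10ᴺ ≥ 206.1, i.e. N ≥ 2.31.
N = 2 would give 558 m (too coarse); N = 3 gives 55.8 m ≤ 271 m.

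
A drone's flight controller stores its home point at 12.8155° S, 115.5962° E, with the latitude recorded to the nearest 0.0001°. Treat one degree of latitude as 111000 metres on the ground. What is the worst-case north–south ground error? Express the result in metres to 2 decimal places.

Rounding to 4 decimal places leaves the latitude within ±5e-05° of the true value.
Along the meridian that is 5e-05° × 111000 m/° = 5.55 m.

5.55 metres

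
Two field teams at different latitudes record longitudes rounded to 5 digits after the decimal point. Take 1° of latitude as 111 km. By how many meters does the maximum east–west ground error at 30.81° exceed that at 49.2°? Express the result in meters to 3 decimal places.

Rounding to 5 decimal places leaves the longitude within ±5e-06° of the true value.
At 30.81°: 5e-06° × 111000 × cos 30.81° = 5e-06 × 111000 × 0.8589 ≈ 0.47667 m.
Error at 49.2° = 5e-06° × 111000 × cos 49.2° ≈ 0.555 × 0.6534 = 0.36265 m.
So the lower-latitude error exceeds the higher by 0.47667 − 0.36265 = 0.11402 m.

0.114 meters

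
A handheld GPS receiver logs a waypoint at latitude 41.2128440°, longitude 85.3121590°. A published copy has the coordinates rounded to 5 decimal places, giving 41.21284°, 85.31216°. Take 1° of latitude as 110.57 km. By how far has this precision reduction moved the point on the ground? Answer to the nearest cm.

45 cm

Δlat = 41.2128440 − 41.21284 = +0.0000040°; Δlon = 85.3121590 − 85.31216 = -0.0000010°.
North–south shift: 0.0000040 × 110570 = 0.44228 m.
East–west at this latitude: -0.0000010° × 110570 × cos 41.2128° ≈ -0.0000010 × 83178.2 = -0.0831782 m.
Combined displacement = (0.44228² + 0.0831782²)^½ ≈ 0.450034 m.
That is 0.450034 m = 45.003 cm.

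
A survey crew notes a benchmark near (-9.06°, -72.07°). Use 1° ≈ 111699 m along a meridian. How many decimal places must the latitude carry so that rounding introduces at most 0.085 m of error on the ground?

6

One degree of latitude covers 111699 m.
N decimal places → at most half a unit in the last place, 0.5 × 10⁻ᴺ° = 111699/2 × 10⁻ᴺ m.
Setting 55849.5 × 10⁻ᴺ ≤ 0.085 gives 10ᴺ ≥ 6.571e+05, i.e. N ≥ 5.82.
So 6 decimal places suffice (0.0558 m); 5 would allow up to 0.558 m.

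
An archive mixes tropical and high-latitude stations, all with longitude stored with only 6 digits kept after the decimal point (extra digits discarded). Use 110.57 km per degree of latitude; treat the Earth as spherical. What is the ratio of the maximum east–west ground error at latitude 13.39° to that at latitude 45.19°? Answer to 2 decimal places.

Truncating at 6 decimal places can drop up to a full unit in the last place, so the longitude may be off by as much as 1e-06°.
Error at 13.39° = 1e-06° × 110570 × cos 13.39° ≈ 0.11057 × 0.9728 = 0.10756 m.
Error at 45.19° = 1e-06° × 110570 × cos 45.19° ≈ 0.11057 × 0.7048 = 0.077925 m.
Ratio: 0.10756 / 0.077925 = cos 13.39° / cos 45.19° ≈ 1.3804.

1.38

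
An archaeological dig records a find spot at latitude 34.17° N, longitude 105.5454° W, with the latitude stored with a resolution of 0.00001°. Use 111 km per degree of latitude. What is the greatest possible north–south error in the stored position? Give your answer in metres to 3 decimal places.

0.555 metres

With a 0.00001° grid the true value lies within half a step, ±0.00001°/2 = ±5e-06°, of the stored one.
So the N–S error is at most 5e-06 × 111000 = 0.555 m.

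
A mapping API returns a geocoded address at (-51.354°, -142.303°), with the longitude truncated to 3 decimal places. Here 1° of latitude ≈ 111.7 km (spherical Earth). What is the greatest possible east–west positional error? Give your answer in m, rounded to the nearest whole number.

Truncating at 3 decimal places can drop up to a full unit in the last place, so the longitude may be off by as much as 0.001°.
Parallels shrink by cos φ, so at 51.354° a degree of longitude is 111700 × 0.6245 ≈ 69757.4 m.
East–west error: 0.001° × 69757.4 m/° ≈ 69.7574 m.

70 m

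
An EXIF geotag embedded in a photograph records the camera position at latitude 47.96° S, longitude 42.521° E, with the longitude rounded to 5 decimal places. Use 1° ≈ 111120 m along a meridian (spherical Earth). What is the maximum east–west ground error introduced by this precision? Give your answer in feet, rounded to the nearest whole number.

1 feet

Rounding to 5 decimal places leaves the longitude within ±5e-06° of the true value.
Parallels shrink by cos φ, so at 47.96° a degree of longitude is 111120 × 0.6696 ≈ 74411.4 m.
East–west error: 5e-06° × 74411.4 m/° ≈ 0.372057 m.
In feet: 0.372057 m ÷ 0.3048 ≈ 1.2207 ft.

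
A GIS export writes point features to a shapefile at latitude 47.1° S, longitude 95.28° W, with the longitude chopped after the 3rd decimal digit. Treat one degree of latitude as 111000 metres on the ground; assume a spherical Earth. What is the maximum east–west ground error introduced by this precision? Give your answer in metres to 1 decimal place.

75.6 metres

Truncating at 3 decimal places can drop up to a full unit in the last place, so the longitude may be off by as much as 0.001°.
Parallels shrink by cos φ, so at 47.1° a degree of longitude is 111000 × 0.6807 ≈ 75560 m.
East–west error: 0.001° × 75560 m/° ≈ 75.56 m.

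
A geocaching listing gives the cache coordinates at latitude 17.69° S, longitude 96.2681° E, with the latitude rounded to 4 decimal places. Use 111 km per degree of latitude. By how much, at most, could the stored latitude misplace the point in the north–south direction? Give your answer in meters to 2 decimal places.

5.55 meters

Rounding to 4 decimal places leaves the latitude within ±5e-05° of the true value.
North–south distance: 5e-05° × 111000 m/° = 5.55 m.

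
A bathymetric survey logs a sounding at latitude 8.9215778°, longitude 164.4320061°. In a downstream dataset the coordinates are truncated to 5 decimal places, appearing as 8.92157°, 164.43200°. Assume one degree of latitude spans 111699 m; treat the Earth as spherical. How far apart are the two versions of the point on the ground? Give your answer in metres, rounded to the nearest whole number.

1 metres

The latitude changed by +0.0000078° and the longitude by +0.0000061°.
N–S: 0.0000078° × 111699 m/° = 0.871252 m.
East–west at this latitude: 0.0000061° × 111699 × cos 8.92157° ≈ 0.0000061 × 110348 = 0.67312 m.
Combined displacement = (0.871252² + 0.67312²)^½ ≈ 1.10099 m.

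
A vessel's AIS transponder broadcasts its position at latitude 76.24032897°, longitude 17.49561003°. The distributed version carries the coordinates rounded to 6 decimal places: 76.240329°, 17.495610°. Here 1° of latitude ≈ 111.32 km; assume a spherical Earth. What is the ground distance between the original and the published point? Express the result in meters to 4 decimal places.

Δlat = 76.24032897 − 76.240329 = -0.00000003°; Δlon = 17.49561003 − 17.495610 = +0.00000003°.
North–south shift: -0.00000003 × 111320 = -0.0033396 m.
East–west at this latitude: 0.00000003° × 111320 × cos 76.2403° ≈ 0.00000003 × 26477.4 = 0.000794323 m.
Combined displacement = (0.0033396² + 0.000794323²)^½ ≈ 0.00343277 m.

0.0034 meters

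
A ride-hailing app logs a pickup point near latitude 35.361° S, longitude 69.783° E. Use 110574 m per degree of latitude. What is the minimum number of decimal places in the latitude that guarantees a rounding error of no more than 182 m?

3

One degree of latitude covers 110574 m.
With N decimal places the half-ulp bound is 0.5·10⁻ᴺ°, or 0.5·10⁻ᴺ × 110574 m on the ground.
Setting 55287 × 10⁻ᴺ ≤ 182 gives 10ᴺ ≥ 303.8, i.e. N ≥ 2.48.
N = 2 would give 553 m (too coarse); N = 3 gives 55.3 m ≤ 182 m.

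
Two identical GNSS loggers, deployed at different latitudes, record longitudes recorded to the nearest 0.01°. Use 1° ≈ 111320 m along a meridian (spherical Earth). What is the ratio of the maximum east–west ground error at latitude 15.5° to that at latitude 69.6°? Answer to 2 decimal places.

Rounding to 2 decimal places leaves the longitude within ±0.005° of the true value.
Error at 15.5° = 0.005° × 111320 × cos 15.5° ≈ 556.6 × 0.9636 = 536.36 m.
At 69.6°: 0.005° × 111320 × cos 69.6° = 0.005 × 111320 × 0.3486 ≈ 194.02 m.
Ratio: 536.36 / 194.02 = cos 15.5° / cos 69.6° ≈ 2.7645.

2.76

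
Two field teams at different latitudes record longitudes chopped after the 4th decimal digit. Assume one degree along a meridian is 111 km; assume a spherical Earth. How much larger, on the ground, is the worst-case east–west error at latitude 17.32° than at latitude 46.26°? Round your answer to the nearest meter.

3 meters

Truncating at 4 decimal places can drop up to a full unit in the last place, so the longitude may be off by as much as 0.0001°.
At 17.32°: 0.0001° × 111000 × cos 17.32° = 0.0001 × 111000 × 0.9547 ≈ 10.597 m.
At 46.26°: 0.0001° × 111000 × cos 46.26° = 0.0001 × 111000 × 0.6914 ≈ 7.6744 m.
So the lower-latitude error exceeds the higher by 10.597 − 7.6744 = 2.9223 m.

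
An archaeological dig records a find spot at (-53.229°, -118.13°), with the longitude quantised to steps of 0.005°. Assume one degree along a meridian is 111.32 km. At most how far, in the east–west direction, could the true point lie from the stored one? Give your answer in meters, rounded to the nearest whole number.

With a 0.005° grid the true value lies within half a step, ±0.005°/2 = ±0.0025°, of the stored one.
At latitude 53.229° a degree of longitude spans 111320 m × cos 53.229° = 111320 × 0.5986 ≈ 66638.2 m.
Maximum E–W displacement: 0.0025 × 66638.2 = 166.595 m.

167 meters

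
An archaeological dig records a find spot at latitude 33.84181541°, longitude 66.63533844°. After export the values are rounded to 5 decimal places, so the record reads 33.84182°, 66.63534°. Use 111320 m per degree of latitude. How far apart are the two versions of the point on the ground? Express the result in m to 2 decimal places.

The latitude changed by -0.00000459° and the longitude by -0.00000156°.
North–south shift: -0.00000459 × 111320 = -0.510959 m.
East–west at this latitude: -0.00000156° × 111320 × cos 33.8418° ≈ -0.00000156 × 92460 = -0.144238 m.
Combined displacement = (0.510959² + 0.144238²)^½ ≈ 0.530927 m.

0.53 m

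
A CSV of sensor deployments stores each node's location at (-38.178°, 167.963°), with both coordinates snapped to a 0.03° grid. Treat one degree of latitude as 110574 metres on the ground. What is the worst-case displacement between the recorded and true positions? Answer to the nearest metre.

2110 metres

With a 0.03° grid the true value lies within half a step, ±0.03°/2 = ±0.015°, of the stored one.
N–S: 0.015° × 110574 m/° = 1658.61 m.
East–west component at 38.178°: 0.015° × 110574 × cos 38.178° ≈ 0.015 × 86921.6 ≈ 1303.82 m.
Worst case both components are at the extreme and orthogonal: √(1658.61² + 1303.82²) ≈ 2109.73 m.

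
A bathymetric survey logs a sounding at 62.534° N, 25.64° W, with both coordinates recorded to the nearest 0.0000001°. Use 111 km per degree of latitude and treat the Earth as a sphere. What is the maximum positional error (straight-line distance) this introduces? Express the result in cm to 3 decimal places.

Rounding to 7 decimal places leaves each coordinate within ±5e-08° of the true value.
N–S: 5e-08° × 111000 m/° = 0.00555 m.
E–W at 62.534°: 5e-08° × 111000 × cos 62.534° = 5e-08 × 111000 × 0.4612 ≈ 0.00255978 m.
Worst case both components are at the extreme and orthogonal: √(0.00555² + 0.00255978²) ≈ 0.00611187 m.
That is 0.00611187 m = 0.61119 cm.

0.611 cm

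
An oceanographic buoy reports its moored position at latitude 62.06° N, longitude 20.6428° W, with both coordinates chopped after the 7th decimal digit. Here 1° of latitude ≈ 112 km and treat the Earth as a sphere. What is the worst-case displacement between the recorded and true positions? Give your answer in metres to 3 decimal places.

Truncating at 7 decimal places can drop up to a full unit in the last place, so each coordinate may be off by as much as 1e-07°.
N–S: 1e-07° × 112000 m/° = 0.0112 m.
East–west component at 62.06°: 1e-07° × 112000 × cos 62.06° ≈ 1e-07 × 52477.2 ≈ 0.00524772 m.
Worst case both components are at the extreme and orthogonal: √(0.0112² + 0.00524772²) ≈ 0.0123685 m.

0.012 metres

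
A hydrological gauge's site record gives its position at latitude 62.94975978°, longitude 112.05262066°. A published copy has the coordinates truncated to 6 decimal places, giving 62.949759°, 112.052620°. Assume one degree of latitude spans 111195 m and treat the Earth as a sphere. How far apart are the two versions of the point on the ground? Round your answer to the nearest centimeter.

Δlat = 62.94975978 − 62.949759 = +0.00000078°; Δlon = 112.05262066 − 112.052620 = +0.00000066°.
North–south shift: 0.00000078 × 111195 = 0.0867321 m.
E–W at 62.9498°: 0.00000066° × 111195 × cos 62.9498° = 0.00000066 × 111195 × 0.4548 ≈ 0.0333751 m.
Combined displacement = (0.0867321² + 0.0333751²)^½ ≈ 0.092932 m.
That is 0.092932 m = 9.2932 cm.

9 centimeters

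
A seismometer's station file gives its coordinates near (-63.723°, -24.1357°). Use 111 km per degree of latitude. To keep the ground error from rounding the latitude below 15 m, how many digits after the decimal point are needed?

4

One degree of latitude covers 111000 m.
Rounding to N decimal places gives at most 0.5 × 10⁻ᴺ degrees of error, i.e. 0.5 × 10⁻ᴺ × 111000 m.
Setting 55500 × 10⁻ᴺ ≤ 15 gives 10ᴺ ≥ 3700, i.e. N ≥ 3.57.
So 4 decimal places suffice (5.55 m); 3 would allow up to 55.5 m.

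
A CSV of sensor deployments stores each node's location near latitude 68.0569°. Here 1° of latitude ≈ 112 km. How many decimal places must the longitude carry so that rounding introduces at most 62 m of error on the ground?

3 decimal places

At 68.0569° one degree of longitude covers 112000 × cos 68.0569° ≈ 112000 × 0.3737 ≈ 41852.8 m.
N decimal places → at most half a unit in the last place, 0.5 × 10⁻ᴺ° = 41852.8/2 × 10⁻ᴺ m.
Need 0.5 × 41852.8 × 10⁻ᴺ ≤ 62 → 10⁻ᴺ ≤ 2.963e-03, so N ≥ 2.53.
So 3 decimal places suffice (20.9 m); 2 would allow up to 209 m.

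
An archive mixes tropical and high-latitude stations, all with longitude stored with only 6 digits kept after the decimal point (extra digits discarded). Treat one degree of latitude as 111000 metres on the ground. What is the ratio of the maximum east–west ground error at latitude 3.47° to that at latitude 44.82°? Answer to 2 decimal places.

Truncating at 6 decimal places can drop up to a full unit in the last place, so the longitude may be off by as much as 1e-06°.
Error at 3.47° = 1e-06° × 111000 × cos 3.47° ≈ 0.111 × 0.9982 = 0.1108 m.
Error at 44.82° = 1e-06° × 111000 × cos 44.82° ≈ 0.111 × 0.7093 = 0.078735 m.
Ratio: 0.1108 / 0.078735 = cos 3.47° / cos 44.82° ≈ 1.4072.

1.41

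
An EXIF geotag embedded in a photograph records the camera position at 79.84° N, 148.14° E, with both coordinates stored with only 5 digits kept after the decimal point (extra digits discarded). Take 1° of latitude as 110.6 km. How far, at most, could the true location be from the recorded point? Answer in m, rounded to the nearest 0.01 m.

Truncating at 5 decimal places can drop up to a full unit in the last place, so each coordinate may be off by as much as 1e-05°.
Latitude error → 1e-05 × 110600 = 1.106 m along the meridian.
East–west component at 79.84°: 1e-05° × 110600 × cos 79.84° ≈ 1e-05 × 19509.6 ≈ 0.195096 m.
Combining orthogonally: (1.106² + 0.195096²)^½ ≈ 1.12308 m.

1.12 m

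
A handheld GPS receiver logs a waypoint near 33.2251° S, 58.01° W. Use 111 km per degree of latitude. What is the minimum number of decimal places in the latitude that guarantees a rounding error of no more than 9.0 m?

One degree of latitude covers 111000 m.
Rounding to N decimal places gives at most 0.5 × 10⁻ᴺ degrees of error, i.e. 0.5 × 10⁻ᴺ × 111000 m.
Need 0.5 × 111000 × 10⁻ᴺ ≤ 9.0 → 10⁻ᴺ ≤ 1.622e-04, so N ≥ 3.79.
At 3 places the error can reach 55.5 m, but 4 places keeps it to 5.55 m.

4 decimal places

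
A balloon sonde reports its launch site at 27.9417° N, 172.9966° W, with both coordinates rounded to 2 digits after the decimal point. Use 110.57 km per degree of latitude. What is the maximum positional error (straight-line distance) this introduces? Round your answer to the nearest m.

Rounding to 2 decimal places leaves each coordinate within ±0.005° of the true value.
N–S: 0.005° × 110570 m/° = 552.85 m.
Longitude error → 0.005 × 110570 × cos 27.9417° = 0.005 × 110570 × 0.8834 ≈ 488.401 m.
The two errors are perpendicular, so the maximum displacement is √(552.85² + 488.401²) ≈ 737.685 m.

738 m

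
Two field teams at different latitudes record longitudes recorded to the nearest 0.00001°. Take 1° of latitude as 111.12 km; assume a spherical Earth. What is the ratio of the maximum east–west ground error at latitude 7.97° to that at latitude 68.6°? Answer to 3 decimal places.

Rounding to 5 decimal places leaves the longitude within ±5e-06° of the true value.
At 7.97°: 5e-06° × 111120 × cos 7.97° = 5e-06 × 111120 × 0.9903 ≈ 0.55023 m.
Error at 68.6° = 5e-06° × 111120 × cos 68.6° ≈ 0.5556 × 0.3649 = 0.20273 m.
The ratio reduces to cos 7.97° / cos 68.6° = 0.9903/0.3649 ≈ 2.7142.

2.714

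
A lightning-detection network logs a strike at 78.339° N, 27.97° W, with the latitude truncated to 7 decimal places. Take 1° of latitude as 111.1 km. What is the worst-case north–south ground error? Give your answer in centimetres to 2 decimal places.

1.11 centimetres

Truncating at 7 decimal places can drop up to a full unit in the last place, so the latitude may be off by as much as 1e-07°.
So the N–S error is at most 1e-07 × 111100 = 0.01111 m.
That is 0.01111 m = 1.111 cm.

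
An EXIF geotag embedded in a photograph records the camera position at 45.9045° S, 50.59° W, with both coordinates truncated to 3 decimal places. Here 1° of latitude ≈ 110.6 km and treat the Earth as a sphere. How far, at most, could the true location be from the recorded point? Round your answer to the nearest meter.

Truncating at 3 decimal places can drop up to a full unit in the last place, so each coordinate may be off by as much as 0.001°.
North–south component: 0.001° × 110600 = 110.6 m.
Longitude error → 0.001 × 110600 × cos 45.9045° = 0.001 × 110600 × 0.6959 ≈ 76.9617 m.
Combining orthogonally: (110.6² + 76.9617²)^½ ≈ 134.742 m.

135 meters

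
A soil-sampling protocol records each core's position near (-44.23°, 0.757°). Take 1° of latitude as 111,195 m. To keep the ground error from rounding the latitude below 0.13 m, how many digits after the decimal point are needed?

6 decimal places

One degree of latitude covers 111195 m.
N decimal places → at most half a unit in the last place, 0.5 × 10⁻ᴺ° = 111195/2 × 10⁻ᴺ m.
Setting 55597.5 × 10⁻ᴺ ≤ 0.13 gives 10ᴺ ≥ 4.277e+05, i.e. N ≥ 5.63.
N = 5 would give 0.556 m (too coarse); N = 6 gives 0.0556 m ≤ 0.13 m.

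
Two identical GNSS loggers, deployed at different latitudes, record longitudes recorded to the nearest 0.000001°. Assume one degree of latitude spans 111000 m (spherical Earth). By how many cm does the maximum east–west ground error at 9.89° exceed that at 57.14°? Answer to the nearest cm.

Rounding to 6 decimal places leaves the longitude within ±5e-07° of the true value.
Error at 9.89° = 5e-07° × 111000 × cos 9.89° ≈ 0.0555 × 0.9851 = 0.054675 m.
At 57.14°: 5e-07° × 111000 × cos 57.14° = 5e-07 × 111000 × 0.5426 ≈ 0.030114 m.
So the lower-latitude error exceeds the higher by 0.054675 − 0.030114 = 0.024562 m.
That is 0.0245616 m = 2.4562 cm.

2 cm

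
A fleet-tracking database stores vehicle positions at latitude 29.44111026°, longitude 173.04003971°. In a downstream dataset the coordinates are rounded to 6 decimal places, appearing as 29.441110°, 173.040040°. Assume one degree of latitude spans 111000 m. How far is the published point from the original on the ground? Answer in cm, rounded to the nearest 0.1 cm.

Δlat = 29.44111026 − 29.441110 = +0.00000026°; Δlon = 173.04003971 − 173.040040 = -0.00000029°.
North–south shift: 0.00000026 × 111000 = 0.02886 m.
E–W at 29.4411°: -0.00000029° × 111000 × cos 29.4411° = -0.00000029 × 111000 × 0.8709 ≈ -0.028033 m.
Hypotenuse of the two orthogonal shifts: √(0.02886² + 0.028033²) = 0.0402337 m.
That is 0.0402337 m = 4.0234 cm.

4.0 cm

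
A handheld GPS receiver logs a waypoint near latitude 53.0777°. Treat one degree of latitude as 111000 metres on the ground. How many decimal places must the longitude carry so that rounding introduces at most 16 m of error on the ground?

4 decimal places

At 53.0777° one degree of longitude covers 111000 × cos 53.0777° ≈ 111000 × 0.6007 ≈ 66681.2 m.
Rounding to N decimal places gives at most 0.5 × 10⁻ᴺ degrees of error, i.e. 0.5 × 10⁻ᴺ × 66681.2 m.
Setting 33340.6 × 10⁻ᴺ ≤ 16 gives 10ᴺ ≥ 2084, i.e. N ≥ 3.32.
N = 3 would give 33.3 m (too coarse); N = 4 gives 3.33 m ≤ 16 m.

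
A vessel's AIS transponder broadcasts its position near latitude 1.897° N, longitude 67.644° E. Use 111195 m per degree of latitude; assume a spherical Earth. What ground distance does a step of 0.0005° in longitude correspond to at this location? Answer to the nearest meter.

At 1.897° a degree of longitude is 111195 × cos 1.897° ≈ 111134 m, so 0.0005° corresponds to 55.567 m.

56 meters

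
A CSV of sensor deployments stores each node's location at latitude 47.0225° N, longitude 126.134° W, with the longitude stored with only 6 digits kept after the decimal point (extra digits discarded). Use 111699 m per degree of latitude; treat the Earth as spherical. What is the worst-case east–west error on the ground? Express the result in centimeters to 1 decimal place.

Truncating at 6 decimal places can drop up to a full unit in the last place, so the longitude may be off by as much as 1e-06°.
At latitude 47.0225° a degree of longitude spans 111699 m × cos 47.0225° = 111699 × 0.6817 ≈ 76146.4 m.
So at most 1e-06° × 76146.4 ≈ 0.0761464 m east–west.
That is 0.0761464 m = 7.6146 cm.

7.6 centimeters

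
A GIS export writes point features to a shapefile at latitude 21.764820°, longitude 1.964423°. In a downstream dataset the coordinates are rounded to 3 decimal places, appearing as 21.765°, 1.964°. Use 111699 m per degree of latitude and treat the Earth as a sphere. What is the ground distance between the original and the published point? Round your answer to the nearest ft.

The latitude changed by -0.000180° and the longitude by +0.000423°.
N–S: -0.000180° × 111699 m/° = -20.1058 m.
East–west at this latitude: 0.000423° × 111699 × cos 21.765° ≈ 0.000423 × 103736 = 43.8804 m.
Combined displacement = (20.1058² + 43.8804²)^½ ≈ 48.2673 m.
Converting: 48.2673 m × 3.2808 ft/m ≈ 158.36 ft.

158 ft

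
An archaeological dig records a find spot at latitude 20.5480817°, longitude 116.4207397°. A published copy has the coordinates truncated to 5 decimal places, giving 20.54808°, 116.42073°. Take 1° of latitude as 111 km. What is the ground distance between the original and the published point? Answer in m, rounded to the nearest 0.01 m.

Δlat = 20.5480817 − 20.54808 = +0.0000017°; Δlon = 116.4207397 − 116.42073 = +0.0000097°.
N–S: 0.0000017° × 111000 m/° = 0.1887 m.
East–west at this latitude: 0.0000097° × 111000 × cos 20.5481° ≈ 0.0000097 × 103938 = 1.0082 m.
Distance: √(0.1887² + 1.0082²) ≈ 1.02571 m.

1.03 m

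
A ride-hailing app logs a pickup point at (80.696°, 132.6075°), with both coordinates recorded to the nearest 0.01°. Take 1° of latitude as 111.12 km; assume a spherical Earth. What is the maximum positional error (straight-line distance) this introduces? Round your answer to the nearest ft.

Rounding to 2 decimal places leaves each coordinate within ±0.005° of the true value.
North–south component: 0.005° × 111120 = 555.6 m.
East–west component at 80.696°: 0.005° × 111120 × cos 80.696° ≈ 0.005 × 17965.1 ≈ 89.8254 m.
Worst case both components are at the extreme and orthogonal: √(555.6² + 89.8254²) ≈ 562.814 m.
In feet: 562.814 m ÷ 0.3048 ≈ 1846.5 ft.

1847 ft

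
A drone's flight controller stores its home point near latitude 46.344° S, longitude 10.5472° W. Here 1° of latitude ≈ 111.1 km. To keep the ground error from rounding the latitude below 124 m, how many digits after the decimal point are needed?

One degree of latitude covers 111100 m.
With N decimal places the half-ulp bound is 0.5·10⁻ᴺ°, or 0.5·10⁻ᴺ × 111100 m on the ground.
Setting 55550 × 10⁻ᴺ ≤ 124 gives 10ᴺ ≥ 448, i.e. N ≥ 2.65.
So 3 decimal places suffice (55.6 m); 2 would allow up to 556 m.

3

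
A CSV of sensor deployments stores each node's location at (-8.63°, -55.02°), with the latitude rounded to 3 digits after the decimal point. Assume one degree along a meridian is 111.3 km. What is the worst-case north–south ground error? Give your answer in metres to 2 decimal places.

Rounding to 3 decimal places leaves the latitude within ±0.0005° of the true value.
Along the meridian that is 0.0005° × 111300 m/° = 55.65 m.

55.65 metres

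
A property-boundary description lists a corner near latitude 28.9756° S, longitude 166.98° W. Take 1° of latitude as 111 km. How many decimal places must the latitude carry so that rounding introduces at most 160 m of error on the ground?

3

One degree of latitude covers 111000 m.
Rounding to N decimal places gives at most 0.5 × 10⁻ᴺ degrees of error, i.e. 0.5 × 10⁻ᴺ × 111000 m.
Need 0.5 × 111000 × 10⁻ᴺ ≤ 160 → 10⁻ᴺ ≤ 2.883e-03, so N ≥ 2.54.
So 3 decimal places suffice (55.5 m); 2 would allow up to 555 m.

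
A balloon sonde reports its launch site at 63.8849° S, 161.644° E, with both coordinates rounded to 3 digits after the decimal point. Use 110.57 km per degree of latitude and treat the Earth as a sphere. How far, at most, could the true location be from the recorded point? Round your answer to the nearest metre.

Rounding to 3 decimal places leaves each coordinate within ±0.0005° of the true value.
North–south component: 0.0005° × 110570 = 55.285 m.
Longitude error → 0.0005 × 110570 × cos 63.8849° = 0.0005 × 110570 × 0.4402 ≈ 24.3351 m.
Combining orthogonally: (55.285² + 24.3351²)^½ ≈ 60.4039 m.

60 metres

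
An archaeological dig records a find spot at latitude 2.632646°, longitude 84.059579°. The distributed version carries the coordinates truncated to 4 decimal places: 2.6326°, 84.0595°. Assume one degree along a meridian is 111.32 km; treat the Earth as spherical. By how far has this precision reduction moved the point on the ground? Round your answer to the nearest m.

Δlat = 2.632646 − 2.6326 = +0.000046°; Δlon = 84.059579 − 84.0595 = +0.000079°.
N–S: 0.000046° × 111320 m/° = 5.12072 m.
East–west at this latitude: 0.000079° × 111320 × cos 2.6326° ≈ 0.000079 × 111203 = 8.785 m.
Distance: √(5.12072² + 8.785²) ≈ 10.1685 m.

10 m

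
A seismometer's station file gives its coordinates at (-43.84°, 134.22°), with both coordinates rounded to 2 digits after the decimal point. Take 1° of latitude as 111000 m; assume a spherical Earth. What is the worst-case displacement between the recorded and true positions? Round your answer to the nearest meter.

684 meters

Rounding to 2 decimal places leaves each coordinate within ±0.005° of the true value.
N–S: 0.005° × 111000 m/° = 555 m.
E–W at 43.84°: 0.005° × 111000 × cos 43.84° = 0.005 × 111000 × 0.7213 ≈ 400.309 m.
Combining orthogonally: (555² + 400.309²)^½ ≈ 684.304 m.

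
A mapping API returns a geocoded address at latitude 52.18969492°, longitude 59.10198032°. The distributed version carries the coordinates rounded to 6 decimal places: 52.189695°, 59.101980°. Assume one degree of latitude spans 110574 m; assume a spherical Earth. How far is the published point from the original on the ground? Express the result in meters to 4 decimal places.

The latitude changed by -0.00000008° and the longitude by +0.00000032°.
N–S: -0.00000008° × 110574 m/° = -0.00884592 m.
E–W at 52.1897°: 0.00000032° × 110574 × cos 52.1897° = 0.00000032 × 110574 × 0.6130 ≈ 0.0216919 m.
Combined displacement = (0.00884592² + 0.0216919²)^½ ≈ 0.0234263 m.

0.0234 meters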